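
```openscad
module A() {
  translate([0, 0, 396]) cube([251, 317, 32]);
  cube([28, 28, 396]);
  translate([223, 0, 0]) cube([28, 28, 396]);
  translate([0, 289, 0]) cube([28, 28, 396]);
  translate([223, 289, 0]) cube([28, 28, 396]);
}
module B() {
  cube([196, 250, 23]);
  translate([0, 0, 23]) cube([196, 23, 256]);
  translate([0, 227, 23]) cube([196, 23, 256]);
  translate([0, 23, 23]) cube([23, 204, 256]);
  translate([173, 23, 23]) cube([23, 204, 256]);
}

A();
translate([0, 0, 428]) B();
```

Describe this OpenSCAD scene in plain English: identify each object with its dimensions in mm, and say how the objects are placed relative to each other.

A is a four-legged stool. The seat is a 251×317×32 mm slab whose top surface is at z = 428 mm; four square legs, each 28×28 mm in cross-section, run from the floor (z = 0) to the underside of the seat, each flush with a corner of the seat.

B is an open-topped rectangular box: outside dimensions 196×250×279 mm, with a uniform wall and base thickness of 23 mm. The base is a full 196×250 slab on the floor; four walls sit on top of the base. The front and back walls (the −y and +y sides) span the full width; the two side walls fit between them.

The open box is on top of the stool.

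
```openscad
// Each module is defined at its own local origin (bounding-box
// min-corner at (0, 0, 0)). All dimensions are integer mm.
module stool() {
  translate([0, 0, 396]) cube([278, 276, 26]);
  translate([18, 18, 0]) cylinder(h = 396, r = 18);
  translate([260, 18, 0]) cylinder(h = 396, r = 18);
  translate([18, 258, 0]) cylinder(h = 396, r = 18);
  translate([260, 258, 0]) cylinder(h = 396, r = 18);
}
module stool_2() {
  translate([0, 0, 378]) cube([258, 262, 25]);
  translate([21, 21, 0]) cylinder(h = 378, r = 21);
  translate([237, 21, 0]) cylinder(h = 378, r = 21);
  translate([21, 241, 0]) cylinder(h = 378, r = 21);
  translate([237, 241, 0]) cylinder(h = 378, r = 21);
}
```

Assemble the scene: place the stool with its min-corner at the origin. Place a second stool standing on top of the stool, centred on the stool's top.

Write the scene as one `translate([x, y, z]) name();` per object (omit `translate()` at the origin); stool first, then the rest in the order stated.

stool();
translate([10, 7, 422]) stool_2();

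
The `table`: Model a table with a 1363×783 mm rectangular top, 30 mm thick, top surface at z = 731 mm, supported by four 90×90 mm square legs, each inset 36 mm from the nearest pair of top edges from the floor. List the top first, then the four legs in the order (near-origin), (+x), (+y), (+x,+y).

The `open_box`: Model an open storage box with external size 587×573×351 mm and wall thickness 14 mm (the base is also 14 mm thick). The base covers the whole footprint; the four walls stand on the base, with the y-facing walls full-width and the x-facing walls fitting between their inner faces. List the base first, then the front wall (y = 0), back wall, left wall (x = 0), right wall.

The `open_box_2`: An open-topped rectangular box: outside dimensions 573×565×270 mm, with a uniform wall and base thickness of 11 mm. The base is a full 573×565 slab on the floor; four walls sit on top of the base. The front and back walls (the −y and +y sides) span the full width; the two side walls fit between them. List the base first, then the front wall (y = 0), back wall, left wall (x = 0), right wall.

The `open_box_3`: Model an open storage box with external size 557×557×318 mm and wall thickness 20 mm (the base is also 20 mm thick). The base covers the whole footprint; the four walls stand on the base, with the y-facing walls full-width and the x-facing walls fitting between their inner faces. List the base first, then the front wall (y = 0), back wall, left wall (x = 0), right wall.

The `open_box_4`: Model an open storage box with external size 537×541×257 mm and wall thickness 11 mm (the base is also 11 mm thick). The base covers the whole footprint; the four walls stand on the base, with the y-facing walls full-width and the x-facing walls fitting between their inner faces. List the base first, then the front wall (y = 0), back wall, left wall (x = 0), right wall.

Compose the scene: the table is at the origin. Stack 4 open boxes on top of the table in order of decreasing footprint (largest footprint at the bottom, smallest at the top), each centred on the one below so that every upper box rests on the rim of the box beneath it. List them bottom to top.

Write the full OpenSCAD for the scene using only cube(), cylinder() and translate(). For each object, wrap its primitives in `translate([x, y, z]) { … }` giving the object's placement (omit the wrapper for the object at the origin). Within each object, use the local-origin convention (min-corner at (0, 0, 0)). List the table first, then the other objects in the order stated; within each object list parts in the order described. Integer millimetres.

translate([0, 0, 701]) cube([1363, 783, 30]);
translate([36, 36, 0]) cube([90, 90, 701]);
translate([1237, 36, 0]) cube([90, 90, 701]);
translate([36, 657, 0]) cube([90, 90, 701]);
translate([1237, 657, 0]) cube([90, 90, 701]);
translate([388, 105, 731]) {
  cube([587, 573, 14]);
  translate([0, 0, 14]) cube([587, 14, 337]);
  translate([0, 559, 14]) cube([587, 14, 337]);
  translate([0, 14, 14]) cube([14, 545, 337]);
  translate([573, 14, 14]) cube([14, 545, 337]);
}
translate([395, 109, 1082]) {
  cube([573, 565, 11]);
  translate([0, 0, 11]) cube([573, 11, 259]);
  translate([0, 554, 11]) cube([573, 11, 259]);
  translate([0, 11, 11]) cube([11, 543, 259]);
  translate([562, 11, 11]) cube([11, 543, 259]);
}
translate([403, 113, 1352]) {
  cube([557, 557, 20]);
  translate([0, 0, 20]) cube([557, 20, 298]);
  translate([0, 537, 20]) cube([557, 20, 298]);
  translate([0, 20, 20]) cube([20, 517, 298]);
  translate([537, 20, 20]) cube([20, 517, 298]);
}
translate([413, 121, 1670]) {
  cube([537, 541, 11]);
  translate([0, 0, 11]) cube([537, 11, 246]);
  translate([0, 530, 11]) cube([537, 11, 246]);
  translate([0, 11, 11]) cube([11, 519, 246]);
  translate([526, 11, 11]) cube([11, 519, 246]);
}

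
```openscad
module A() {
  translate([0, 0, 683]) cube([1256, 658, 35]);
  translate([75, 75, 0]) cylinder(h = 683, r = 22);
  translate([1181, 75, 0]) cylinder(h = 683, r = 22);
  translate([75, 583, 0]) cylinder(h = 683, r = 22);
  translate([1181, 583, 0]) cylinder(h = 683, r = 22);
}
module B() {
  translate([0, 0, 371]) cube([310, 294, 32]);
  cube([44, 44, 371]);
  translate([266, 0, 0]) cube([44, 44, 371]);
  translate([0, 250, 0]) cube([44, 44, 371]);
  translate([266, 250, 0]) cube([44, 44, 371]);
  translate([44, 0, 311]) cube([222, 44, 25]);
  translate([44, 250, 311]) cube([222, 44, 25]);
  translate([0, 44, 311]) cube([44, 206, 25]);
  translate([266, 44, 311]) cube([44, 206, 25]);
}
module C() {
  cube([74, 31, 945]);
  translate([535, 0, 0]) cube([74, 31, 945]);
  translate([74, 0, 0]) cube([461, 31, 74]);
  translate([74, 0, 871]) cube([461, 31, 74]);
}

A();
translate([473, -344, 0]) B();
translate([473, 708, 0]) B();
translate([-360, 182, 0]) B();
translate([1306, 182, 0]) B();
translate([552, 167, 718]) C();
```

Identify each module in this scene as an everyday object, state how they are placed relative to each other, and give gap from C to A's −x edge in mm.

The picture frame's min-x is at 552; the table's min-x is 0; gap = 552 mm.

A is a table. B is a stool. C is a picture frame. Four stools sit around the table at the −y, +y, −x, +x sides. The picture frame is on top of the table. The gap from the picture frame to the table's −x edge is 552 mm.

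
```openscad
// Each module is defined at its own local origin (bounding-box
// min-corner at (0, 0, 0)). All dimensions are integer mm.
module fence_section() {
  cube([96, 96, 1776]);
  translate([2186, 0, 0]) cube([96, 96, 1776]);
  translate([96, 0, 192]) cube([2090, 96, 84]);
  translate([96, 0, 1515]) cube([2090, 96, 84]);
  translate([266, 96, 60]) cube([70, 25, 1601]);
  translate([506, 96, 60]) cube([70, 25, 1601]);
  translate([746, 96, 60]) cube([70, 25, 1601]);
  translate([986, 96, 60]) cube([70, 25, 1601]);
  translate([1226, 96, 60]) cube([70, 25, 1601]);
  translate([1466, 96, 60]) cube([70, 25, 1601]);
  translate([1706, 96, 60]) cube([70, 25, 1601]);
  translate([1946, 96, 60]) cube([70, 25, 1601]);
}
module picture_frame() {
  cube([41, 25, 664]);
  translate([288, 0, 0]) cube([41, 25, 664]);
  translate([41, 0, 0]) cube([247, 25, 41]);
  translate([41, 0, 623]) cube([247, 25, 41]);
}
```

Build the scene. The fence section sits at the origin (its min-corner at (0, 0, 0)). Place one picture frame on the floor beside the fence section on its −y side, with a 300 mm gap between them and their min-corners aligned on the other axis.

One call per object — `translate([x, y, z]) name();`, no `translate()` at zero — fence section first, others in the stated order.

fence_section();
translate([0, -325, 0]) picture_frame();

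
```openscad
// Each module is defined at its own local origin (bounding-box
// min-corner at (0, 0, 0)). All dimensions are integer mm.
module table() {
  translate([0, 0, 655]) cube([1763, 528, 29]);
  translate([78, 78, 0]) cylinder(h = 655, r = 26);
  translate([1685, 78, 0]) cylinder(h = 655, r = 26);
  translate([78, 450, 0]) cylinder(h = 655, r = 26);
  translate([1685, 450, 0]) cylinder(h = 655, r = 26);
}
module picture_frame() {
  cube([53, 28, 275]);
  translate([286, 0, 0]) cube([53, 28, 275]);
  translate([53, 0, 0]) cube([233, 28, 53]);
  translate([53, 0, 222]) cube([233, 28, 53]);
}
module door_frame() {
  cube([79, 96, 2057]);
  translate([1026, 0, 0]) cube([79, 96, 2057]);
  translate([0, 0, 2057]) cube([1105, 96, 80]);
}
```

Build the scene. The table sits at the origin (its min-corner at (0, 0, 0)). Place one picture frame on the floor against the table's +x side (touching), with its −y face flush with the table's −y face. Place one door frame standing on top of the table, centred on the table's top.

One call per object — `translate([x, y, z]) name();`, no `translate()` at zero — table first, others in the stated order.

table();
translate([1763, 0, 0]) picture_frame();
translate([329, 216, 684]) door_frame();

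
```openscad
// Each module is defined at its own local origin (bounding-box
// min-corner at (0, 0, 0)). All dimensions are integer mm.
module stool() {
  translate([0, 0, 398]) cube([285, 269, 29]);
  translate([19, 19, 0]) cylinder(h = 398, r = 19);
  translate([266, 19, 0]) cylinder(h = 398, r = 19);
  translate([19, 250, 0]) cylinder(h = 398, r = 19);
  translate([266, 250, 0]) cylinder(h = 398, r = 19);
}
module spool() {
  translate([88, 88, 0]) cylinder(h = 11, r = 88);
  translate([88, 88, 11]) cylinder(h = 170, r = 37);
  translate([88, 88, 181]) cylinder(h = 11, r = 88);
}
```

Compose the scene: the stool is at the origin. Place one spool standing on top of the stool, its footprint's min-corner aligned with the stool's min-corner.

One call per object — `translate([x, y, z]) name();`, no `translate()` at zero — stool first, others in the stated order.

stool();
translate([0, 0, 427]) spool();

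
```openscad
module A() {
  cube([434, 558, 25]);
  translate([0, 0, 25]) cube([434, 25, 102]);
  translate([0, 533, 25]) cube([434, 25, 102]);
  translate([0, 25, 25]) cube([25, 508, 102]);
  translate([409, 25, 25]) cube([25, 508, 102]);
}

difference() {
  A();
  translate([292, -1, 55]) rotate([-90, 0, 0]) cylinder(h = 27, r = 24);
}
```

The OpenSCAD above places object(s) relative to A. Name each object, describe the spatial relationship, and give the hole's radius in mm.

The subtracted cylinder has r = 24 mm.

A is an open box. The open box has a circular hole through its front wall. The hole's radius is 24 mm.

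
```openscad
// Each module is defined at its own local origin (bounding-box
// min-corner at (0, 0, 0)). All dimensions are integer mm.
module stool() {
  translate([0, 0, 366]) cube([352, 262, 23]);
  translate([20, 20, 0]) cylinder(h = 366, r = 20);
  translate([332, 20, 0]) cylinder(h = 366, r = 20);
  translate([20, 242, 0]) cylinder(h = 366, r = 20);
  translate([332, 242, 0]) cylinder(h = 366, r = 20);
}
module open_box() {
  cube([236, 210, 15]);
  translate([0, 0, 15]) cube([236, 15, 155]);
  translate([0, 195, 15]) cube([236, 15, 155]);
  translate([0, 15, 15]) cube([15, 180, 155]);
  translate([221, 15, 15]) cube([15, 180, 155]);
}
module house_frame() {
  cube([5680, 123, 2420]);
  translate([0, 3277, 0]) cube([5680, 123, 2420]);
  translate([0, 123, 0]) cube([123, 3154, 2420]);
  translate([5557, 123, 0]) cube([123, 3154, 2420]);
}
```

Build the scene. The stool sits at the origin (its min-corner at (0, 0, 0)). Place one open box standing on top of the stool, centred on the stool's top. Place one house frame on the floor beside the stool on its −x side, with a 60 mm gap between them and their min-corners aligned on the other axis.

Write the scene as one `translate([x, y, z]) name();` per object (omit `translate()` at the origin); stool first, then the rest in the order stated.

stool();
translate([58, 26, 389]) open_box();
translate([-5740, 0, 0]) house_frame();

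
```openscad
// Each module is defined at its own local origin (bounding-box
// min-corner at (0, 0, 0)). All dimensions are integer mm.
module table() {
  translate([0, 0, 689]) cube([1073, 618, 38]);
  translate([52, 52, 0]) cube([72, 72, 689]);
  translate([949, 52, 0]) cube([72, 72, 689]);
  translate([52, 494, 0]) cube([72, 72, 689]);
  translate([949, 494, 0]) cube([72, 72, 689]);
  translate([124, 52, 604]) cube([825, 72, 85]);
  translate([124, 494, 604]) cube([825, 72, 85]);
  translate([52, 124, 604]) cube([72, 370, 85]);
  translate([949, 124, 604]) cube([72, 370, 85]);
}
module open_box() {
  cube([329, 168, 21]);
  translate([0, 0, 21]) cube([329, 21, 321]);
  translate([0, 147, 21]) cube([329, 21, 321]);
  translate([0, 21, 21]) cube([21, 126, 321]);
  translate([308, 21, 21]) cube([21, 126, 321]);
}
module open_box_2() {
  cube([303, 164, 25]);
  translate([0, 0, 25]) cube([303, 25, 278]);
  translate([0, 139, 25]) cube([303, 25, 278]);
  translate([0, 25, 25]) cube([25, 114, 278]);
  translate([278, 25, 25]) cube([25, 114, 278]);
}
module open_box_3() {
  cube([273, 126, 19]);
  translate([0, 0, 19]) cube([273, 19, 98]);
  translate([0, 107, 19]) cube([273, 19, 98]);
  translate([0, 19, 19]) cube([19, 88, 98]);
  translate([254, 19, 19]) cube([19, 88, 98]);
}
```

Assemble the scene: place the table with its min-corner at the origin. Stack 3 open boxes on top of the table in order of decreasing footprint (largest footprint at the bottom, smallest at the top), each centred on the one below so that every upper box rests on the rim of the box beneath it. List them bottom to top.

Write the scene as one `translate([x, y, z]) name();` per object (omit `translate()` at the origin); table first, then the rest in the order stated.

table();
translate([372, 225, 727]) open_box();
translate([385, 227, 1069]) open_box_2();
translate([400, 246, 1372]) open_box_3();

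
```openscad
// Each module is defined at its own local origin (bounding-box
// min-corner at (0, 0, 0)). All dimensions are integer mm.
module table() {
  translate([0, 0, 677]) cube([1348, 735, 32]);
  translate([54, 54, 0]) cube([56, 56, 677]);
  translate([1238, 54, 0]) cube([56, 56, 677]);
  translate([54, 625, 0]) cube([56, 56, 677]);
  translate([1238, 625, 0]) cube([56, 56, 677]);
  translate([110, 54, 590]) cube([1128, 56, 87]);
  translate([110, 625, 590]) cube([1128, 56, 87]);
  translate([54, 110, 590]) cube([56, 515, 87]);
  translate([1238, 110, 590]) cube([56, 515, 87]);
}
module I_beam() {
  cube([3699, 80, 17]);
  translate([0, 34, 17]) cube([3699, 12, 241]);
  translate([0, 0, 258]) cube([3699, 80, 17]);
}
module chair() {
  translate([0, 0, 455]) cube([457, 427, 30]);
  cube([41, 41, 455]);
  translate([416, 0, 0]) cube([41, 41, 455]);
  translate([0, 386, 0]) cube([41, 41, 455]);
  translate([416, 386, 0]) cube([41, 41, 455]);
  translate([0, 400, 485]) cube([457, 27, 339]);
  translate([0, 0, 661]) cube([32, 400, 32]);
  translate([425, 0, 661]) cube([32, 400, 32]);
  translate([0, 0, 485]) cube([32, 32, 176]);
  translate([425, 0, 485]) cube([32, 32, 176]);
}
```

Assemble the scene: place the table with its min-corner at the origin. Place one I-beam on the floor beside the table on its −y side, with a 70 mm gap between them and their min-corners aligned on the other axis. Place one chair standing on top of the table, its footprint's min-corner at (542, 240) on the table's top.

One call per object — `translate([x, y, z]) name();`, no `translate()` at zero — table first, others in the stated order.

table();
translate([0, -150, 0]) I_beam();
translate([542, 240, 709]) chair();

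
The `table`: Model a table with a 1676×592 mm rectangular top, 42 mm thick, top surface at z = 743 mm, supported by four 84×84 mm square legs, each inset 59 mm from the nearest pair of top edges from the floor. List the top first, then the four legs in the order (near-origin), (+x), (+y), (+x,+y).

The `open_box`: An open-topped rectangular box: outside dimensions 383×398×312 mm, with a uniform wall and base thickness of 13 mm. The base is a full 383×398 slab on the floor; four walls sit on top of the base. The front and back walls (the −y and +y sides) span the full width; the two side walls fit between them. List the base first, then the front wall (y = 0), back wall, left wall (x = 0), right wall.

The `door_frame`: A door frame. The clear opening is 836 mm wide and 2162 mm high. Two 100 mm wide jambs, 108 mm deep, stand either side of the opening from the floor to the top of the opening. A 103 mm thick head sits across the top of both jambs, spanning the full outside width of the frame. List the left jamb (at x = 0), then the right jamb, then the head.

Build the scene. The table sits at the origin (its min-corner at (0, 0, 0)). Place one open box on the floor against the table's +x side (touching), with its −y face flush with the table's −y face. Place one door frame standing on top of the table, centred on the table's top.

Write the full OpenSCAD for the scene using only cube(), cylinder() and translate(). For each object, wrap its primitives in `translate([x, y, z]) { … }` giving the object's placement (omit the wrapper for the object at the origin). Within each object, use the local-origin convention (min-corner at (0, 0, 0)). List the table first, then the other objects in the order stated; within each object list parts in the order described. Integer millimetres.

translate([0, 0, 701]) cube([1676, 592, 42]);
translate([59, 59, 0]) cube([84, 84, 701]);
translate([1533, 59, 0]) cube([84, 84, 701]);
translate([59, 449, 0]) cube([84, 84, 701]);
translate([1533, 449, 0]) cube([84, 84, 701]);
translate([1676, 0, 0]) {
  cube([383, 398, 13]);
  translate([0, 0, 13]) cube([383, 13, 299]);
  translate([0, 385, 13]) cube([383, 13, 299]);
  translate([0, 13, 13]) cube([13, 372, 299]);
  translate([370, 13, 13]) cube([13, 372, 299]);
}
translate([320, 242, 743]) {
  cube([100, 108, 2162]);
  translate([936, 0, 0]) cube([100, 108, 2162]);
  translate([0, 0, 2162]) cube([1036, 108, 103]);
}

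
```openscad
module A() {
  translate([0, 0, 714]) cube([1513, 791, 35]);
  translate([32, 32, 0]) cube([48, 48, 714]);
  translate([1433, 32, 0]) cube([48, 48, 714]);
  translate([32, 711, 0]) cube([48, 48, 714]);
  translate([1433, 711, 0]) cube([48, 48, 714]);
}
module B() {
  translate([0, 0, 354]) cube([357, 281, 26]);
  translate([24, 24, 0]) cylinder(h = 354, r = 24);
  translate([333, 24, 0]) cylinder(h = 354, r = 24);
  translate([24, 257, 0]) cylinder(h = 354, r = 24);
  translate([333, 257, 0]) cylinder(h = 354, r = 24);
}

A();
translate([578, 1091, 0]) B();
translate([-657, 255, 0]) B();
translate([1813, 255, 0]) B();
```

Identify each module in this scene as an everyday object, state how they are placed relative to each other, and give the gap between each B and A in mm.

A is a table. B is a stool. Three stools sit around the table at the +y, −x, +x sides. The gap between each stool and the table is 300 mm.

Each stool's nearest face is 300 mm from the table's bounding box.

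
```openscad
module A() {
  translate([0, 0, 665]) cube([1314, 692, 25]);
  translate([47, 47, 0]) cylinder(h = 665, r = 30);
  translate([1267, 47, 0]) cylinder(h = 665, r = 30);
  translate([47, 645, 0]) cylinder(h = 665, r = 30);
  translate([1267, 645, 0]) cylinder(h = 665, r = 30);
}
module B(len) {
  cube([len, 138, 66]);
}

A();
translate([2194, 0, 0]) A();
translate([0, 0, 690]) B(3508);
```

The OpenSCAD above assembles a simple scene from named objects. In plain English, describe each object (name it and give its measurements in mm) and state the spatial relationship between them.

A is a table: top 1314 mm (x) × 692 mm (y), 25 mm thick, upper face at z = 690 mm, on four round legs of 60 mm diameter, each leg's bounding box inset 17 mm from the nearest pair of top edges, running from z = 0 to the bottom of the top.

B is a rectangular beam 3508 mm long (x), 138 mm deep (y), 66 mm thick (z).

The beam spans the tops of two tables placed 880 mm apart, resting at z = 690 mm.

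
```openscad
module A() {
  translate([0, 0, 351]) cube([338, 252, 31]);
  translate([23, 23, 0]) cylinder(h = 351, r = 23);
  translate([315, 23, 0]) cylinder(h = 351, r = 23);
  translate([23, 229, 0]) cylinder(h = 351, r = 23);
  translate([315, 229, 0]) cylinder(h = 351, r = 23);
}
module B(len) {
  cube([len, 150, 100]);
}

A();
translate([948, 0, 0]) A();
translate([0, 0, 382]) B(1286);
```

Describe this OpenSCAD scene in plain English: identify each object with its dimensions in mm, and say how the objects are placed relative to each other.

A is a four-legged stool. The seat is a 338×252×31 mm slab whose top surface is at z = 382 mm; four round legs, each 46 mm in diameter, run from the floor (z = 0) to the underside of the seat, each leg's axis is inset half a diameter from the nearest pair of seat edges (so the leg's bounding box is flush with the corner).

B is a rectangular beam 1286 mm long (x), 150 mm deep (y), 100 mm thick (z).

The beam spans the tops of two stools placed 610 mm apart, resting at z = 382 mm.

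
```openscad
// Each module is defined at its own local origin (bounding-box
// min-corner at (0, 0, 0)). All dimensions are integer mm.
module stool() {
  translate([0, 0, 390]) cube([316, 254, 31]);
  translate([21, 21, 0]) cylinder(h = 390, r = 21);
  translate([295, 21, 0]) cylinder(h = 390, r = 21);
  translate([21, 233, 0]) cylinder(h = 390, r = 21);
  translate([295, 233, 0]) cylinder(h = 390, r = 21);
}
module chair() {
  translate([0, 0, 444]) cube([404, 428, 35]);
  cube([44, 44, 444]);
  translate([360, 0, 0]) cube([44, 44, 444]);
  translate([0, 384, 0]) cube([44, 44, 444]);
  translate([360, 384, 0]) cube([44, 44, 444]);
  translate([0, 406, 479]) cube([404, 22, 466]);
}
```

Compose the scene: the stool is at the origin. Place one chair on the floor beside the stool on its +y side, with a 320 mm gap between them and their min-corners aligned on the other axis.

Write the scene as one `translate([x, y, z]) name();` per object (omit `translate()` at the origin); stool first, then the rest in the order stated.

stool();
translate([0, 574, 0]) chair();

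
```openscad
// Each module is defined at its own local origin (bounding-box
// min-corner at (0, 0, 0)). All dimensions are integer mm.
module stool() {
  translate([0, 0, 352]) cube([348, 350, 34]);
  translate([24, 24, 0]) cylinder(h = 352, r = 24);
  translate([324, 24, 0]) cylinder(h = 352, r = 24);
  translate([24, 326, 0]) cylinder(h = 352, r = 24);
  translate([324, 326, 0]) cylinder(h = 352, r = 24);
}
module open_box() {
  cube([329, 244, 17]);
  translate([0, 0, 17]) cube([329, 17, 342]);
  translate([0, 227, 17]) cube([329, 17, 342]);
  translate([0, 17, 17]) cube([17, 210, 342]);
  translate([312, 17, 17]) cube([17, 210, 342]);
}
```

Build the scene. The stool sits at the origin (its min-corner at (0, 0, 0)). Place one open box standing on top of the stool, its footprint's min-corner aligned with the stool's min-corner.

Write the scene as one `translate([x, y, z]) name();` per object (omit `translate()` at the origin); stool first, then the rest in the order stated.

stool();
translate([0, 0, 386]) open_box();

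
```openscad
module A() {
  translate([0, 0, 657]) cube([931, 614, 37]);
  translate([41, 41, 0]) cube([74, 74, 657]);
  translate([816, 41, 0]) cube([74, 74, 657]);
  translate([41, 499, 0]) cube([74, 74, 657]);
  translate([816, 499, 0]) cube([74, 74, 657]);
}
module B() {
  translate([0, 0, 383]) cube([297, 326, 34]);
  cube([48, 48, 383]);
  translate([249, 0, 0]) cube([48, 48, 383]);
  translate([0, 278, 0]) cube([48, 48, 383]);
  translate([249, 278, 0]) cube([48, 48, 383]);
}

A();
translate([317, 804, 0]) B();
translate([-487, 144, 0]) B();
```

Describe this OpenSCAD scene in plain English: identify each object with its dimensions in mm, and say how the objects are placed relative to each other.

A is a rectangular dining table. The top is 931×614×37 mm with its upper surface at z = 694 mm. It stands on four 74×74 mm square legs, each inset 41 mm from the nearest pair of top edges, running from the floor to the underside of the top.

B is a simple wooden stool: a rectangular seat 297 mm (x) by 326 mm (y), 34 mm thick, top face at z = 417 mm, on four square legs, each 48×48 mm in cross-section. The legs rest on z = 0, each flush with a corner of the seat.

Two stools sit around the table at the +y, −x sides.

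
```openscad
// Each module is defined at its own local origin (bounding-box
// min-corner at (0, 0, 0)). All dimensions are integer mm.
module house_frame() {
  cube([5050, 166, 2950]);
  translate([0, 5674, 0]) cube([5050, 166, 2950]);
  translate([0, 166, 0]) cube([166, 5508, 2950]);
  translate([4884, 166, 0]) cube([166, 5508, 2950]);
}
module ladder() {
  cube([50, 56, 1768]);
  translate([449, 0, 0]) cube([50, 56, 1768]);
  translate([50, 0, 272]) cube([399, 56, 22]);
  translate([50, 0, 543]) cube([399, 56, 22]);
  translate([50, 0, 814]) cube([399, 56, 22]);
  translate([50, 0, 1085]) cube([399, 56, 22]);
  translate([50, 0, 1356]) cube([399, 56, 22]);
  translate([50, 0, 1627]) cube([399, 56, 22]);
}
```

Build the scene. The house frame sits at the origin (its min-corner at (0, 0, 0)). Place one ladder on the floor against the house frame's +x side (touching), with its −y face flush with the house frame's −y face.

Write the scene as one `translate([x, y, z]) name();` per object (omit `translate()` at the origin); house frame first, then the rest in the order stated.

house_frame();
translate([5050, 0, 0]) ladder();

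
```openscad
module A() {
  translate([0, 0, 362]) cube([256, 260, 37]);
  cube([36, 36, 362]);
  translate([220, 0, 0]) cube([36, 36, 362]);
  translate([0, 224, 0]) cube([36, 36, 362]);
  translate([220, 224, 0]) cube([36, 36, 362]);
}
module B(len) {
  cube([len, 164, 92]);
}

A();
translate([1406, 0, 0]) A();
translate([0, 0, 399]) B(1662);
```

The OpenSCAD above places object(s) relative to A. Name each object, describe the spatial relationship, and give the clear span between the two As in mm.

Second stool starts at x = 1406; first ends at x = 256; clear span = 1406 − 256 = 1150 mm.

A is a stool. B is a beam. A beam spans the tops of two stools. The clear span between the two stools is 1150 mm.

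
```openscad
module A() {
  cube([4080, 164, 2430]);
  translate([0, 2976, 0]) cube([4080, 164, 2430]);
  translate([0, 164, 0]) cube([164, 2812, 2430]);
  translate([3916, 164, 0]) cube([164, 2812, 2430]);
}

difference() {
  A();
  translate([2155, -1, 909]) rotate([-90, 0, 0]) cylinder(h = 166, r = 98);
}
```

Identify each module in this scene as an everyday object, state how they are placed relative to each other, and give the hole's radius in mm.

The subtracted cylinder has r = 98 mm.

A is a house frame. The house frame has a circular hole through its front wall. The hole's radius is 98 mm.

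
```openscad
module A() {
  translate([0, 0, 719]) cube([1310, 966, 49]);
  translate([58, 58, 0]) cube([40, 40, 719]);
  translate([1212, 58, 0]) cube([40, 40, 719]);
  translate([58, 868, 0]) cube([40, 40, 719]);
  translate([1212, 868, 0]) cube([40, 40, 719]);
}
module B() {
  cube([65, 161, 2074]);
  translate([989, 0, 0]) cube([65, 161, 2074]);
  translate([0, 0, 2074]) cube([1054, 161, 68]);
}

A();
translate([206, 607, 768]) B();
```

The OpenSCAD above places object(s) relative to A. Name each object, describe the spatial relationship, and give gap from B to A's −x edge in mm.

A is a table. B is a door frame. The door frame is on top of the table. The gap from the door frame to the table's −x edge is 206 mm.

The door frame's min-x is at 206; the table's min-x is 0; gap = 206 mm.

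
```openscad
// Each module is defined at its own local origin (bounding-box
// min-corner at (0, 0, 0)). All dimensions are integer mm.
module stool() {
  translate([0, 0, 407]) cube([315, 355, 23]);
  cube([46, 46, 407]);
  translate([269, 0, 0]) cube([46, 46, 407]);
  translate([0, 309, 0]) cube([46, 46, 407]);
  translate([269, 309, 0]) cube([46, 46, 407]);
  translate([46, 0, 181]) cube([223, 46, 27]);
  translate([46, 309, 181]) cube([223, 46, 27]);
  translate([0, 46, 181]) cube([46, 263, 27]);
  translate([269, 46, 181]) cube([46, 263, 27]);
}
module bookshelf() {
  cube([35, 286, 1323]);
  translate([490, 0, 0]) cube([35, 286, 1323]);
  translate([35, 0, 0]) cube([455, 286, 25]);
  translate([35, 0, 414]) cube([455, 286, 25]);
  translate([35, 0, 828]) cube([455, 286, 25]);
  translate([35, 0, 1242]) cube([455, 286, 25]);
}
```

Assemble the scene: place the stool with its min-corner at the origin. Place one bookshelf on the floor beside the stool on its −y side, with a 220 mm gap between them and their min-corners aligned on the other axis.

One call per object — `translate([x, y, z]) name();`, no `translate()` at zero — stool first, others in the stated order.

stool();
translate([0, -506, 0]) bookshelf();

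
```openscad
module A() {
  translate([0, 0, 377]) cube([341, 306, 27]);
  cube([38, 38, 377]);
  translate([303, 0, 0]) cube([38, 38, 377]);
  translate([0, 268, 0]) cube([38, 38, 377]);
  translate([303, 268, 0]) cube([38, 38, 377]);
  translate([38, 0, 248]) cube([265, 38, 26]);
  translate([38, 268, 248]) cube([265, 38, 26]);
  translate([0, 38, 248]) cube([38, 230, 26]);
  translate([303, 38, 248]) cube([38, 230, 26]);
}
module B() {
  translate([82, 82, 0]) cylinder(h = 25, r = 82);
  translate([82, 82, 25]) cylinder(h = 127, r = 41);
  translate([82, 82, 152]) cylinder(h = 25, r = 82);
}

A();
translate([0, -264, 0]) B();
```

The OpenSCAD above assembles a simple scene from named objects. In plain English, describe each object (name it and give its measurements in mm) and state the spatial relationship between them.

A is a four-legged stool. The seat is a 341×306×27 mm slab whose top surface is at z = 404 mm; four square legs, each 38×38 mm in cross-section, run from the floor (z = 0) to the underside of the seat, each flush with a corner of the seat. Four stretchers, 38 mm wide and 26 mm tall, connect adjacent legs with their undersides at z = 248 mm, each running between the inner faces of the legs it joins and aligned with the legs' outer faces on the other axis.

B is a spool: two coaxial disc flanges of radius 82 mm and thickness 25 mm, joined by a core cylinder of radius 41 mm and height 127 mm. The lower flange rests on z = 0 and the three cylinders share a vertical axis.

The spool is on the floor beside the stool on its −y side.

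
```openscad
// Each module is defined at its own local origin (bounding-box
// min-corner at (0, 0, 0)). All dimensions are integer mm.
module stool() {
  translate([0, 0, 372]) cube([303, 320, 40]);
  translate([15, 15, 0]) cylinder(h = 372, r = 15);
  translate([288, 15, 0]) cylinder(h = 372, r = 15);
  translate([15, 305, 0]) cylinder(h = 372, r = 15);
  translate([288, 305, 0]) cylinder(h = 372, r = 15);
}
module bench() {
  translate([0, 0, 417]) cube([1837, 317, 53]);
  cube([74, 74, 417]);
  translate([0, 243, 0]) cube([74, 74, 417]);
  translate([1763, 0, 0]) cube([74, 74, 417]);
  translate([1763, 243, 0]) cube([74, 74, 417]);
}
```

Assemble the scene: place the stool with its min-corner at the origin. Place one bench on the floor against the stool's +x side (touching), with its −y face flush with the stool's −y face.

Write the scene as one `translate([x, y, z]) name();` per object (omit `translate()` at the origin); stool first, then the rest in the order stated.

stool();
translate([303, 0, 0]) bench();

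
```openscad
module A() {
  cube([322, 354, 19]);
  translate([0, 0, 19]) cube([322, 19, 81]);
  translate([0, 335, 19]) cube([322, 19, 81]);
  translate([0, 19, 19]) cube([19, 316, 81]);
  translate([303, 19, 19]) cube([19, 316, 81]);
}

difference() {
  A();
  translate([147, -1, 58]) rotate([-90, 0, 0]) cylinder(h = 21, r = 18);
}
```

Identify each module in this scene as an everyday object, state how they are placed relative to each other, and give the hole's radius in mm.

A is an open box. The open box has a circular hole through its front wall. The hole's radius is 18 mm.

The subtracted cylinder has r = 18 mm.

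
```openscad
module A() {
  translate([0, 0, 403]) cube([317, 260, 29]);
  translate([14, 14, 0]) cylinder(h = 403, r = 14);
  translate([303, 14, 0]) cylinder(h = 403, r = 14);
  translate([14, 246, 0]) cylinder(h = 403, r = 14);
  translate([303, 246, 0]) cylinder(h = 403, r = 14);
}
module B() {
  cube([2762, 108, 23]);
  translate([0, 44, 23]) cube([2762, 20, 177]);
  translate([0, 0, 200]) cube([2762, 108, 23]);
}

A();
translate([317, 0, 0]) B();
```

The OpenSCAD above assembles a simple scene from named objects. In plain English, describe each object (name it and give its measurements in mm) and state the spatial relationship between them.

A is a simple wooden stool: a rectangular seat 317 mm (x) by 260 mm (y), 29 mm thick, top face at z = 432 mm, on four round legs, each 28 mm in diameter. The legs rest on z = 0, each leg's axis is inset half a diameter from the nearest pair of seat edges (so the leg's bounding box is flush with the corner).

B is an I-beam lying along x, 2762 mm long. Overall section height 223 mm. Two flanges 108 mm wide (y) and 23 mm thick, one on the floor and one at the top; a web 20 mm thick runs between them, centred on the flange width.

The I-beam is against the stool's +x side, with their −y faces flush.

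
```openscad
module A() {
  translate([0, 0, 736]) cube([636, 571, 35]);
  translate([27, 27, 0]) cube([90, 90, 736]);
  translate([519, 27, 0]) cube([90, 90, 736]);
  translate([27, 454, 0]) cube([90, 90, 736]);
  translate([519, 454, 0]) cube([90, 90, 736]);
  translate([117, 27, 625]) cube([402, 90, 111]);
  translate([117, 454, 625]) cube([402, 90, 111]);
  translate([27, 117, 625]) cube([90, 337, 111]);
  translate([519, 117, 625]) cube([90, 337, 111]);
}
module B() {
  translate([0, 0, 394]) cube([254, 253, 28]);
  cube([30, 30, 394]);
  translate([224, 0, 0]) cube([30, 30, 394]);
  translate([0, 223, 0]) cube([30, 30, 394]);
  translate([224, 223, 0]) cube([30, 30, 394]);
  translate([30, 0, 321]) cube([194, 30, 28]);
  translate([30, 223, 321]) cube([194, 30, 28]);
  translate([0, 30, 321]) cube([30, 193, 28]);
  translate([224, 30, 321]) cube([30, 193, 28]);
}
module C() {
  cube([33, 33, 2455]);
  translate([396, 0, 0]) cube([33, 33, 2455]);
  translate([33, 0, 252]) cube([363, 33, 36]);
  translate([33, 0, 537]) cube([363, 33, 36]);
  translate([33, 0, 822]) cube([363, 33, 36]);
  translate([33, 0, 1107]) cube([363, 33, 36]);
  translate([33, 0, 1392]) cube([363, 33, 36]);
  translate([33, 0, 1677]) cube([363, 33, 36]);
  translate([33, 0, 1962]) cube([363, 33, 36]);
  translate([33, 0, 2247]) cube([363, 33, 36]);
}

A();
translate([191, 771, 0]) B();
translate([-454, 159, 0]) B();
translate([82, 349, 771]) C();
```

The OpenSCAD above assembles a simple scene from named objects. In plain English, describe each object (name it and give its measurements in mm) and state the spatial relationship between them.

A is a table: top 636 mm (x) × 571 mm (y), 35 mm thick, upper face at z = 771 mm, on four 90×90 mm square legs, each inset 27 mm from the nearest pair of top edges, running from z = 0 to the bottom of the top. Four apron rails, 90 mm thick and 111 mm tall, run between adjacent legs with their top edges flush with the underside of the top and their outer faces flush with the legs' outer faces.

B is a four-legged stool. The seat is a 254×253×28 mm slab whose top surface is at z = 422 mm; four square legs, each 30×30 mm in cross-section, run from the floor (z = 0) to the underside of the seat, each flush with a corner of the seat. Four stretchers, 30 mm wide and 28 mm tall, connect adjacent legs with their undersides at z = 321 mm, each running between the inner faces of the legs it joins and aligned with the legs' outer faces on the other axis.

C is a wooden ladder with two side rails of 33×33 mm section and 2455 mm height, set 429 mm apart overall. Between them run 8 rectangular rungs (33 mm deep, 36 mm thick), front faces flush with the rails' −y face. The bottom of the first rung is 252 mm above the floor and each subsequent rung is 285 mm higher than the one below.

Two stools sit around the table at the +y, −x sides. The ladder is on top of the table.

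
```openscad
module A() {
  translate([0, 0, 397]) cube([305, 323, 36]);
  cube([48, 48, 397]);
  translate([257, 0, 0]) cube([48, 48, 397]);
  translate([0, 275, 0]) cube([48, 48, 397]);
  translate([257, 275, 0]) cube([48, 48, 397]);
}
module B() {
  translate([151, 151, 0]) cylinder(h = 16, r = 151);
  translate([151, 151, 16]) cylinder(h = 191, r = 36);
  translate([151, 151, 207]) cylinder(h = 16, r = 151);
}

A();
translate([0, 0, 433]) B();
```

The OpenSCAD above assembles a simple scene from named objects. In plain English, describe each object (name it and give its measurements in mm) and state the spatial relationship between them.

A is a simple wooden stool: a rectangular seat 305 mm (x) by 323 mm (y), 36 mm thick, top face at z = 433 mm, on four square legs, each 48×48 mm in cross-section. The legs rest on z = 0, each flush with a corner of the seat.

B is a spool: two coaxial disc flanges of radius 151 mm and thickness 16 mm, joined by a core cylinder of radius 36 mm and height 191 mm. The lower flange rests on z = 0 and the three cylinders share a vertical axis.

The spool is on top of the stool.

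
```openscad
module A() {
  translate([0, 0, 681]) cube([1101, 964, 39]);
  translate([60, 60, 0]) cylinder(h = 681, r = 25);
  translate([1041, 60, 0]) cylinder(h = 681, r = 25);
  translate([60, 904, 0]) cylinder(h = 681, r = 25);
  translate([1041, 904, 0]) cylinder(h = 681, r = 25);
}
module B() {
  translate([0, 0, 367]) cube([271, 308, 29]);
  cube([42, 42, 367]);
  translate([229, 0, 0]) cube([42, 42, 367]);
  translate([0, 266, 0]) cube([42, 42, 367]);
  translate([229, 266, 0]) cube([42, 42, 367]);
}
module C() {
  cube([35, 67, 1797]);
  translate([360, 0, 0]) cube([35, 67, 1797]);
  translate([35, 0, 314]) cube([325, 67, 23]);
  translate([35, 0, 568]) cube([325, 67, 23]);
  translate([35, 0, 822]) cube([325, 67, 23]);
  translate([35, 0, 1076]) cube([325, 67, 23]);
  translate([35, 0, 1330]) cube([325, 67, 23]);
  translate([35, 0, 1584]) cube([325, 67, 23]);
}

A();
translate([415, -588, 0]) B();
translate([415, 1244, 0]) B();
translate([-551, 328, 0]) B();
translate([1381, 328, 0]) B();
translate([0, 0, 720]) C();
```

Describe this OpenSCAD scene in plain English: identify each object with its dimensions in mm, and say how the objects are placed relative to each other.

A is a table with a 1101×964 mm rectangular top, 39 mm thick, top surface at z = 720 mm, supported by four round legs of 50 mm diameter, each leg's bounding box inset 35 mm from the nearest pair of top edges, running from the floor.

B is a four-legged stool. The seat is 271×308 mm, 29 mm thick, top at z = 396 mm. It stands on four square legs, each 42×42 mm in cross-section, from z = 0 to the seat underside, each flush with a corner of the seat.

C is a straight ladder. Two 35×67 mm vertical rails, 1797 mm tall, stand 395 mm apart (outside-to-outside) with their front faces coplanar on the −y side. 6 rungs, each 67 mm deep and 23 mm tall, span between the inner faces of the rails, front faces flush with the rails. The lowest rung's underside is at z = 314 mm and rungs are spaced 254 mm apart (underside to underside).

Four stools sit around the table at the −y, +y, −x, +x sides. The ladder is on top of the table.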